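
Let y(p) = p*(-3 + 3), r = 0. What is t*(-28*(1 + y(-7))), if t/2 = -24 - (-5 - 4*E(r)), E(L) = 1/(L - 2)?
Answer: 1176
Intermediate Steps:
y(p) = 0 (y(p) = p*0 = 0)
E(L) = 1/(-2 + L)
t = -42 (t = 2*(-24 - (-5 - 4/(-2 + 0))) = 2*(-24 - (-5 - 4/(-2))) = 2*(-24 - (-5 - 4*(-½))) = 2*(-24 - (-5 + 2)) = 2*(-24 - 1*(-3)) = 2*(-24 + 3) = 2*(-21) = -42)
t*(-28*(1 + y(-7))) = -(-1176)*(1 + 0) = -(-1176) = -42*(-28) = 1176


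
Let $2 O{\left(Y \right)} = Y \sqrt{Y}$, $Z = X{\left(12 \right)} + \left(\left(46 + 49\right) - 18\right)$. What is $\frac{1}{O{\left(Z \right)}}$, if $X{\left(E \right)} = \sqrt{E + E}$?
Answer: $\frac{2}{\left(77 + 2 \sqrt{6}\right)^{\frac{3}{2}}} \approx 0.0026984$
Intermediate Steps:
$X{\left(E \right)} = \sqrt{2} \sqrt{E}$ ($X{\left(E \right)} = \sqrt{2 E} = \sqrt{2} \sqrt{E}$)
$Z = 77 + 2 \sqrt{6}$ ($Z = \sqrt{2} \sqrt{12} + \left(\left(46 + 49\right) - 18\right) = \sqrt{2} \cdot 2 \sqrt{3} + \left(95 - 18\right) = 2 \sqrt{6} + 77 = 77 + 2 \sqrt{6} \approx 81.899$)
$O{\left(Y \right)} = \frac{Y^{\frac{3}{2}}}{2}$ ($O{\left(Y \right)} = \frac{Y \sqrt{Y}}{2} = \frac{Y^{\frac{3}{2}}}{2}$)
$\frac{1}{O{\left(Z \right)}} = \frac{1}{\frac{1}{2} \left(77 + 2 \sqrt{6}\right)^{\frac{3}{2}}} = \frac{2}{\left(77 + 2 \sqrt{6}\right)^{\frac{3}{2}}}$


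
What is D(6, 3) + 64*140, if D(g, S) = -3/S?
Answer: 8959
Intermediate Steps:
D(6, 3) + 64*140 = -3/3 + 64*140 = -3*⅓ + 8960 = -1 + 8960 = 8959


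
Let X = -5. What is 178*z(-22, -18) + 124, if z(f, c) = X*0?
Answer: 124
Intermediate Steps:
z(f, c) = 0 (z(f, c) = -5*0 = 0)
178*z(-22, -18) + 124 = 178*0 + 124 = 0 + 124 = 124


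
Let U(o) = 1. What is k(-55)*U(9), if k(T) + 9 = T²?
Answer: 3016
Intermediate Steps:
k(T) = -9 + T²
k(-55)*U(9) = (-9 + (-55)²)*1 = (-9 + 3025)*1 = 3016*1 = 3016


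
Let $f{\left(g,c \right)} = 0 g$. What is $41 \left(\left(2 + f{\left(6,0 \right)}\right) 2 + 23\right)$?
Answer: $1107$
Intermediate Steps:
$f{\left(g,c \right)} = 0$
$41 \left(\left(2 + f{\left(6,0 \right)}\right) 2 + 23\right) = 41 \left(\left(2 + 0\right) 2 + 23\right) = 41 \left(2 \cdot 2 + 23\right) = 41 \left(4 + 23\right) = 41 \cdot 27 = 1107$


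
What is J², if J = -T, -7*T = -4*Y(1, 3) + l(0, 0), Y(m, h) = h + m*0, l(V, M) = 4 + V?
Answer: 64/49 ≈ 1.3061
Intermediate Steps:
Y(m, h) = h (Y(m, h) = h + 0 = h)
T = 8/7 (T = -(-4*3 + (4 + 0))/7 = -(-12 + 4)/7 = -⅐*(-8) = 8/7 ≈ 1.1429)
J = -8/7 (J = -1*8/7 = -8/7 ≈ -1.1429)
J² = (-8/7)² = 64/49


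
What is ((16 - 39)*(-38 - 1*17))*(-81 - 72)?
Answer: -193545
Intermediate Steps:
((16 - 39)*(-38 - 1*17))*(-81 - 72) = -23*(-38 - 17)*(-153) = -23*(-55)*(-153) = 1265*(-153) = -193545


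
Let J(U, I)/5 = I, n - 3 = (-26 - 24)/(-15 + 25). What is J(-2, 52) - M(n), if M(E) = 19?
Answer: 241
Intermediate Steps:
n = -2 (n = 3 + (-26 - 24)/(-15 + 25) = 3 - 50/10 = 3 - 50*1/10 = 3 - 5 = -2)
J(U, I) = 5*I
J(-2, 52) - M(n) = 5*52 - 1*19 = 260 - 19 = 241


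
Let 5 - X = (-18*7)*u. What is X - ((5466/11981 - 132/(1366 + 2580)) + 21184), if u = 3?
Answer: -491714702585/23638513 ≈ -20801.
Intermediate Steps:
X = 383 (X = 5 - (-18*7)*3 = 5 - (-126)*3 = 5 - 1*(-378) = 5 + 378 = 383)
X - ((5466/11981 - 132/(1366 + 2580)) + 21184) = 383 - ((5466/11981 - 132/(1366 + 2580)) + 21184) = 383 - ((5466*(1/11981) - 132/3946) + 21184) = 383 - ((5466/11981 - 132*1/3946) + 21184) = 383 - ((5466/11981 - 66/1973) + 21184) = 383 - (9993672/23638513 + 21184) = 383 - 1*500768253064/23638513 = 383 - 500768253064/23638513 = -491714702585/23638513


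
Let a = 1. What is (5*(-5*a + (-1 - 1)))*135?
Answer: -4725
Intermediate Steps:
(5*(-5*a + (-1 - 1)))*135 = (5*(-5*1 + (-1 - 1)))*135 = (5*(-5 - 2))*135 = (5*(-7))*135 = -35*135 = -4725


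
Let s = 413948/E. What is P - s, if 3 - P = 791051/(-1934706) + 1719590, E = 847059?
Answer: -939358908407381059/546270043218 ≈ -1.7196e+6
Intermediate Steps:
s = 413948/847059 ≈ 0.48869
P = -3326894495371/1934706 (P = 3 - (791051/(-1934706) + 1719590) = 3 - (791051*(-1/1934706) + 1719590) = 3 - (-791051/1934706 + 1719590) = 3 - 1*3326900299489/1934706 = 3 - 3326900299489/1934706 = -3326894495371/1934706 ≈ -1.7196e+6)
P - s = -3326894495371/1934706 - 1*413948/847059 = -3326894495371/1934706 - 413948/847059 = -939358908407381059/546270043218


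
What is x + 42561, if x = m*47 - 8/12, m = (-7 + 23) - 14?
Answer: 127963/3 ≈ 42654.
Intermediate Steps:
m = 2 (m = 16 - 14 = 2)
x = 280/3 (x = 2*47 - 8/12 = 94 - 8*1/12 = 94 - ⅔ = 280/3 ≈ 93.333)
x + 42561 = 280/3 + 42561 = 127963/3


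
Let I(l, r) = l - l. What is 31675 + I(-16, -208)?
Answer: 31675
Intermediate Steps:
I(l, r) = 0
31675 + I(-16, -208) = 31675 + 0 = 31675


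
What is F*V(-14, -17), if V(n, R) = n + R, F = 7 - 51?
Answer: 1364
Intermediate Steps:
F = -44
V(n, R) = R + n
F*V(-14, -17) = -44*(-17 - 14) = -44*(-31) = 1364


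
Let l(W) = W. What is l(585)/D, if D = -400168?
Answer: -585/400168 ≈ -0.0014619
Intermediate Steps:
l(585)/D = 585/(-400168) = 585*(-1/400168) = -585/400168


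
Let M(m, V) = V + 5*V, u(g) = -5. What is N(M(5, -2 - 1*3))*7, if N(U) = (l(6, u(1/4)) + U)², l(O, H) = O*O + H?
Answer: 7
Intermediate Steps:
l(O, H) = H + O² (l(O, H) = O² + H = H + O²)
M(m, V) = 6*V
N(U) = (31 + U)² (N(U) = ((-5 + 6²) + U)² = ((-5 + 36) + U)² = (31 + U)²)
N(M(5, -2 - 1*3))*7 = (31 + 6*(-2 - 1*3))²*7 = (31 + 6*(-2 - 3))²*7 = (31 + 6*(-5))²*7 = (31 - 30)²*7 = 1²*7 = 1*7 = 7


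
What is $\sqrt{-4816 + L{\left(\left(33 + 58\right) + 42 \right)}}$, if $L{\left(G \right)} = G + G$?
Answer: $5 i \sqrt{182} \approx 67.454 i$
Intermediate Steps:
$L{\left(G \right)} = 2 G$
$\sqrt{-4816 + L{\left(\left(33 + 58\right) + 42 \right)}} = \sqrt{-4816 + 2 \left(\left(33 + 58\right) + 42\right)} = \sqrt{-4816 + 2 \left(91 + 42\right)} = \sqrt{-4816 + 2 \cdot 133} = \sqrt{-4816 + 266} = \sqrt{-4550} = 5 i \sqrt{182}$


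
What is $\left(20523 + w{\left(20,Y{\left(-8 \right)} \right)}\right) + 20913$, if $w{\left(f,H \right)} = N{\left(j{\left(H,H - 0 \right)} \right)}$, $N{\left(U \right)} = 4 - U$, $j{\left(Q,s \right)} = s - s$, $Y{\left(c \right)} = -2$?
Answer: $41440$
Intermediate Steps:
$j{\left(Q,s \right)} = 0$
$w{\left(f,H \right)} = 4$ ($w{\left(f,H \right)} = 4 - 0 = 4 + 0 = 4$)
$\left(20523 + w{\left(20,Y{\left(-8 \right)} \right)}\right) + 20913 = \left(20523 + 4\right) + 20913 = 20527 + 20913 = 41440$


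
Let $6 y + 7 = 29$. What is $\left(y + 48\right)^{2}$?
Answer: $\frac{24025}{9} \approx 2669.4$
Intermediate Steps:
$y = \frac{11}{3}$ ($y = - \frac{7}{6} + \frac{1}{6} \cdot 29 = - \frac{7}{6} + \frac{29}{6} = \frac{11}{3} \approx 3.6667$)
$\left(y + 48\right)^{2} = \left(\frac{11}{3} + 48\right)^{2} = \left(\frac{155}{3}\right)^{2} = \frac{24025}{9}$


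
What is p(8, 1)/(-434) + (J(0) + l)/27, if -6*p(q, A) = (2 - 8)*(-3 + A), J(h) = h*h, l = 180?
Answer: 4343/651 ≈ 6.6713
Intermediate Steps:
J(h) = h²
p(q, A) = -3 + A (p(q, A) = -(2 - 8)*(-3 + A)/6 = -(-1)*(-3 + A) = -(18 - 6*A)/6 = -3 + A)
p(8, 1)/(-434) + (J(0) + l)/27 = (-3 + 1)/(-434) + (0² + 180)/27 = -2*(-1/434) + (0 + 180)*(1/27) = 1/217 + 180*(1/27) = 1/217 + 20/3 = 4343/651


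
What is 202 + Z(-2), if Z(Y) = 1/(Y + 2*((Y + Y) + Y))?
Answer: 2827/14 ≈ 201.93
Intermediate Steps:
Z(Y) = 1/(7*Y) (Z(Y) = 1/(Y + 2*(2*Y + Y)) = 1/(Y + 2*(3*Y)) = 1/(Y + 6*Y) = 1/(7*Y))
202 + Z(-2) = 202 + (⅐)/(-2) = 202 + (⅐)*(-½) = 202 - 1/14 = 2827/14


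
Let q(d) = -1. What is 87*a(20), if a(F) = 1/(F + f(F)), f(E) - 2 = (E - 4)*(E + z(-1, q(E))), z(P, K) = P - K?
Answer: 29/114 ≈ 0.25439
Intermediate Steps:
f(E) = 2 + E*(-4 + E) (f(E) = 2 + (E - 4)*(E + (-1 - 1*(-1))) = 2 + (-4 + E)*(E + (-1 + 1)) = 2 + (-4 + E)*(E + 0) = 2 + (-4 + E)*E = 2 + E*(-4 + E))
a(F) = 1/(2 + F**2 - 3*F) (a(F) = 1/(F + (2 + F**2 - 4*F)) = 1/(2 + F**2 - 3*F))
87*a(20) = 87/(2 + 20**2 - 3*20) = 87/(2 + 400 - 60) = 87/342 = 87*(1/342) = 29/114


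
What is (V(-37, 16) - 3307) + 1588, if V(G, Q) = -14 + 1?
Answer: -1732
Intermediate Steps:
V(G, Q) = -13
(V(-37, 16) - 3307) + 1588 = (-13 - 3307) + 1588 = -3320 + 1588 = -1732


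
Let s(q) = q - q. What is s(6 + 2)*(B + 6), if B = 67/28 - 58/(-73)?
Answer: 0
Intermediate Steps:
s(q) = 0
B = 6515/2044 (B = 67*(1/28) - 58*(-1/73) = 67/28 + 58/73 = 6515/2044 ≈ 3.1874)
s(6 + 2)*(B + 6) = 0*(6515/2044 + 6) = 0*(18779/2044) = 0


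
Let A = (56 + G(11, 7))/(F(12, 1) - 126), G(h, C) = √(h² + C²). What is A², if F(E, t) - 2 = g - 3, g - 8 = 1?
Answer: 1653/6962 + 28*√170/3481 ≈ 0.34231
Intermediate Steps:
g = 9 (g = 8 + 1 = 9)
G(h, C) = √(C² + h²)
F(E, t) = 8 (F(E, t) = 2 + (9 - 3) = 2 + 6 = 8)
A = -28/59 - √170/118 (A = (56 + √(7² + 11²))/(8 - 126) = (56 + √(49 + 121))/(-118) = (56 + √170)*(-1/118) = -28/59 - √170/118 ≈ -0.58507)
A² = (-28/59 - √170/118)²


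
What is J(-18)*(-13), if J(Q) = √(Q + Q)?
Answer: -78*I ≈ -78.0*I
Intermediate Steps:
J(Q) = √2*√Q (J(Q) = √(2*Q) = √2*√Q)
J(-18)*(-13) = (√2*√(-18))*(-13) = (√2*(3*I*√2))*(-13) = (6*I)*(-13) = -78*I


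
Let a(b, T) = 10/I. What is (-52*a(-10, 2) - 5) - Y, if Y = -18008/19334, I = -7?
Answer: 678789/9667 ≈ 70.217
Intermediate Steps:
a(b, T) = -10/7 (a(b, T) = 10/(-7) = 10*(-⅐) = -10/7)
Y = -9004/9667 (Y = -18008*1/19334 = -9004/9667 ≈ -0.93142)
(-52*a(-10, 2) - 5) - Y = (-52*(-10/7) - 5) - 1*(-9004/9667) = (520/7 - 5) + 9004/9667 = 485/7 + 9004/9667 = 678789/9667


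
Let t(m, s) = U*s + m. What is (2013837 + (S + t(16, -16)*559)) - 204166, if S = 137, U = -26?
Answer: 2051296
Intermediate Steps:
t(m, s) = m - 26*s (t(m, s) = -26*s + m = m - 26*s)
(2013837 + (S + t(16, -16)*559)) - 204166 = (2013837 + (137 + (16 - 26*(-16))*559)) - 204166 = (2013837 + (137 + (16 + 416)*559)) - 204166 = (2013837 + (137 + 432*559)) - 204166 = (2013837 + (137 + 241488)) - 204166 = (2013837 + 241625) - 204166 = 2255462 - 204166 = 2051296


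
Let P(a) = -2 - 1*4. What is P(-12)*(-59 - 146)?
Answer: 1230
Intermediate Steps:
P(a) = -6 (P(a) = -2 - 4 = -6)
P(-12)*(-59 - 146) = -6*(-59 - 146) = -6*(-205) = 1230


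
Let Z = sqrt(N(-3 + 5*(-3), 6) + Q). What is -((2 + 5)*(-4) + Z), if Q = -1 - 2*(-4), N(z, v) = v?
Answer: 28 - sqrt(13) ≈ 24.394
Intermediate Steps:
Q = 7 (Q = -1 + 8 = 7)
Z = sqrt(13) (Z = sqrt(6 + 7) = sqrt(13) ≈ 3.6056)
-((2 + 5)*(-4) + Z) = -((2 + 5)*(-4) + sqrt(13)) = -(7*(-4) + sqrt(13)) = -(-28 + sqrt(13)) = 28 - sqrt(13)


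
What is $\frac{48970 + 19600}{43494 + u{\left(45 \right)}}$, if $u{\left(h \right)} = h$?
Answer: $\frac{68570}{43539} \approx 1.5749$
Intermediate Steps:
$\frac{48970 + 19600}{43494 + u{\left(45 \right)}} = \frac{48970 + 19600}{43494 + 45} = \frac{68570}{43539}$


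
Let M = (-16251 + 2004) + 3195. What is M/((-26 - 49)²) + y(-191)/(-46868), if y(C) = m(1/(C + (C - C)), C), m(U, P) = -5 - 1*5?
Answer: -28773827/14646250 ≈ -1.9646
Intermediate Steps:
M = -11052 (M = -14247 + 3195 = -11052)
m(U, P) = -10 (m(U, P) = -5 - 5 = -10)
y(C) = -10
M/((-26 - 49)²) + y(-191)/(-46868) = -11052/(-26 - 49)² - 10/(-46868) = -11052/((-75)²) - 10*(-1/46868) = -11052/5625 + 5/23434 = -11052*1/5625 + 5/23434 = -1228/625 + 5/23434 = -28773827/14646250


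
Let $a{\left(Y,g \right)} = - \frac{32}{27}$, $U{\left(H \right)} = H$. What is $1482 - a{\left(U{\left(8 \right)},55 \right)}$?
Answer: $\frac{40046}{27} \approx 1483.2$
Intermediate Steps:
$a{\left(Y,g \right)} = - \frac{32}{27}$ ($a{\left(Y,g \right)} = \left(-32\right) \frac{1}{27} = - \frac{32}{27}$)
$1482 - a{\left(U{\left(8 \right)},55 \right)} = 1482 - - \frac{32}{27} = 1482 + \frac{32}{27} = \frac{40046}{27}$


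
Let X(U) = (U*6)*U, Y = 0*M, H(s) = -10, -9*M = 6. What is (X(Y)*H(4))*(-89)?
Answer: 0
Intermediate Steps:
M = -⅔ (M = -⅑*6 = -⅔ ≈ -0.66667)
Y = 0 (Y = 0*(-⅔) = 0)
X(U) = 6*U² (X(U) = (6*U)*U = 6*U²)
(X(Y)*H(4))*(-89) = ((6*0²)*(-10))*(-89) = ((6*0)*(-10))*(-89) = (0*(-10))*(-89) = 0*(-89) = 0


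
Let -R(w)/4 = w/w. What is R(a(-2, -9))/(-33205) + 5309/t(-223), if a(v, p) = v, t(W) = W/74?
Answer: -13045114638/7404715 ≈ -1761.7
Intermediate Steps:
t(W) = W/74 (t(W) = W*(1/74) = W/74)
R(w) = -4 (R(w) = -4*w/w = -4*1 = -4)
R(a(-2, -9))/(-33205) + 5309/t(-223) = -4/(-33205) + 5309/(((1/74)*(-223))) = -4*(-1/33205) + 5309/(-223/74) = 4/33205 + 5309*(-74/223) = 4/33205 - 392866/223 = -13045114638/7404715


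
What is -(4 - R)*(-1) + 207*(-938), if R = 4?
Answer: -194166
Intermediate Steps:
-(4 - R)*(-1) + 207*(-938) = -(4 - 1*4)*(-1) + 207*(-938) = -(4 - 4)*(-1) - 194166 = -1*0*(-1) - 194166 = 0*(-1) - 194166 = 0 - 194166 = -194166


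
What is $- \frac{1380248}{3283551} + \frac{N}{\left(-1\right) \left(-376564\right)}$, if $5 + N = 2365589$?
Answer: $\frac{1811941000228}{309116774691} \approx 5.8617$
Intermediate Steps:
$N = 2365584$ ($N = -5 + 2365589 = 2365584$)
$- \frac{1380248}{3283551} + \frac{N}{\left(-1\right) \left(-376564\right)} = - \frac{1380248}{3283551} + \frac{2365584}{\left(-1\right) \left(-376564\right)} = \left(-1380248\right) \frac{1}{3283551} + \frac{2365584}{376564} = - \frac{1380248}{3283551} + 2365584 \cdot \frac{1}{376564} = - \frac{1380248}{3283551} + \frac{591396}{94141} = \frac{1811941000228}{309116774691}$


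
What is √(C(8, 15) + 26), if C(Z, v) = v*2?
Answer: 2*√14 ≈ 7.4833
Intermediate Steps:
C(Z, v) = 2*v
√(C(8, 15) + 26) = √(2*15 + 26) = √(30 + 26) = √56 = 2*√14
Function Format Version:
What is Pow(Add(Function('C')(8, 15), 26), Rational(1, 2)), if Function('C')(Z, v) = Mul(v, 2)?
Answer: Mul(2, Pow(14, Rational(1, 2))) ≈ 7.4833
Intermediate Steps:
Function('C')(Z, v) = Mul(2, v)
Pow(Add(Function('C')(8, 15), 26), Rational(1, 2)) = Pow(Add(Mul(2, 15), 26), Rational(1, 2)) = Pow(Add(30, 26), Rational(1, 2)) = Pow(56, Rational(1, 2)) = Mul(2, Pow(14, Rational(1, 2)))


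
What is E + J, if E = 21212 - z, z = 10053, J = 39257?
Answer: 50416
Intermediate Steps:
E = 11159 (E = 21212 - 1*10053 = 21212 - 10053 = 11159)
E + J = 11159 + 39257 = 50416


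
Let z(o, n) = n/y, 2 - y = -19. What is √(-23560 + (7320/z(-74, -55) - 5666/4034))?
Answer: I*√12974237210297/22187 ≈ 162.35*I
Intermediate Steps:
y = 21 (y = 2 - 1*(-19) = 2 + 19 = 21)
z(o, n) = n/21
√(-23560 + (7320/z(-74, -55) - 5666/4034)) = √(-23560 + (7320/(((1/21)*(-55))) - 5666/4034)) = √(-23560 + (7320/(-55/21) - 5666*1/4034)) = √(-23560 + (7320*(-21/55) - 2833/2017)) = √(-23560 + (-30744/11 - 2833/2017)) = √(-23560 - 62041811/22187) = √(-584767531/22187) = I*√12974237210297/22187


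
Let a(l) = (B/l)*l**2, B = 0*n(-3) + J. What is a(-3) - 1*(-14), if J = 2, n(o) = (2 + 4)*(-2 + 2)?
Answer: 8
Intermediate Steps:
n(o) = 0 (n(o) = 6*0 = 0)
B = 2 (B = 0*0 + 2 = 0 + 2 = 2)
a(l) = 2*l (a(l) = (2/l)*l**2 = 2*l)
a(-3) - 1*(-14) = 2*(-3) - 1*(-14) = -6 + 14 = 8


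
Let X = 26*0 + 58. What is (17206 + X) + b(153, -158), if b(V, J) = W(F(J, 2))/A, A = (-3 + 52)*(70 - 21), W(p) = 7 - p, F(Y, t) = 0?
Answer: 5921553/343 ≈ 17264.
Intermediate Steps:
A = 2401 (A = 49*49 = 2401)
b(V, J) = 1/343 (b(V, J) = (7 - 1*0)/2401 = (7 + 0)*(1/2401) = 7*(1/2401) = 1/343)
X = 58 (X = 0 + 58 = 58)
(17206 + X) + b(153, -158) = (17206 + 58) + 1/343 = 17264 + 1/343 = 5921553/343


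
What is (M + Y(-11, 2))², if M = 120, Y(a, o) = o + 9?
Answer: 17161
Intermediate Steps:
Y(a, o) = 9 + o
(M + Y(-11, 2))² = (120 + (9 + 2))² = (120 + 11)² = 131² = 17161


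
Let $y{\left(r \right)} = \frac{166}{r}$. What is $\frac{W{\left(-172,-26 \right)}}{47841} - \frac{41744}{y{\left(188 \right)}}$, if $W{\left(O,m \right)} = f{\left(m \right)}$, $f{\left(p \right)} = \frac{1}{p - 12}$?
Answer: $- \frac{7133550842771}{150890514} \approx -47276.0$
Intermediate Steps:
$f{\left(p \right)} = \frac{1}{-12 + p}$
$W{\left(O,m \right)} = \frac{1}{-12 + m}$
$\frac{W{\left(-172,-26 \right)}}{47841} - \frac{41744}{y{\left(188 \right)}} = \frac{1}{\left(-12 - 26\right) 47841} - \frac{41744}{166 \cdot \frac{1}{188}} = \frac{1}{-38} \cdot \frac{1}{47841} - \frac{41744}{166 \cdot \frac{1}{188}} = \left(- \frac{1}{38}\right) \frac{1}{47841} - \frac{41744}{\frac{83}{94}} = - \frac{1}{1817958} - \frac{3923936}{83} = - \frac{7133550842771}{150890514}$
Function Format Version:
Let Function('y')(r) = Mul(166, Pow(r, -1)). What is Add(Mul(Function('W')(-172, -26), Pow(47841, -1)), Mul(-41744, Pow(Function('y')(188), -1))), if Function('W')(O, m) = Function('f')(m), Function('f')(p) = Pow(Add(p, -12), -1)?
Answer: Rational(-7133550842771, 150890514) ≈ -47276.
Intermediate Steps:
Function('f')(p) = Pow(Add(-12, p), -1)
Function('W')(O, m) = Pow(Add(-12, m), -1)
Add(Mul(Function('W')(-172, -26), Pow(47841, -1)), Mul(-41744, Pow(Function('y')(188), -1))) = Add(Mul(Pow(Add(-12, -26), -1), Pow(47841, -1)), Mul(-41744, Pow(Mul(166, Pow(188, -1)), -1))) = Add(Mul(Pow(-38, -1), Rational(1, 47841)), Mul(-41744, Pow(Mul(166, Rational(1, 188)), -1))) = Add(Mul(Rational(-1, 38), Rational(1, 47841)), Mul(-41744, Pow(Rational(83, 94), -1))) = Add(Rational(-1, 1817958), Mul(-41744, Rational(94, 83))) = Add(Rational(-1, 1817958), Rational(-3923936, 83)) = Rational(-7133550842771, 150890514)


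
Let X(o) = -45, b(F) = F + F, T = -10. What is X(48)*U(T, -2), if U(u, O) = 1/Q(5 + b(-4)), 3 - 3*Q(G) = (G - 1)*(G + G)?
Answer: 45/7 ≈ 6.4286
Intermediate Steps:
b(F) = 2*F
Q(G) = 1 - 2*G*(-1 + G)/3 (Q(G) = 1 - (G - 1)*(G + G)/3 = 1 - (-1 + G)*2*G/3 = 1 - 2*G*(-1 + G)/3)
U(u, O) = -⅐ (U(u, O) = 1/(1 - 2*(5 + 2*(-4))²/3 + 2*(5 + 2*(-4))/3) = 1/(1 - 2*(5 - 8)²/3 + 2*(5 - 8)/3) = 1/(1 - ⅔*(-3)² + (⅔)*(-3)) = 1/(1 - ⅔*9 - 2) = 1/(1 - 6 - 2) = 1/(-7) = -⅐)
X(48)*U(T, -2) = -45*(-⅐) = 45/7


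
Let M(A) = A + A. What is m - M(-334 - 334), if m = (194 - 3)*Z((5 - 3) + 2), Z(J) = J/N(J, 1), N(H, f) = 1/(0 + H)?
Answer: 4392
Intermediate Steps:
N(H, f) = 1/H
M(A) = 2*A
Z(J) = J² (Z(J) = J/(1/J) = J*J = J²)
m = 3056 (m = (194 - 3)*((5 - 3) + 2)² = 191*(2 + 2)² = 191*4² = 191*16 = 3056)
m - M(-334 - 334) = 3056 - 2*(-334 - 334) = 3056 - 2*(-668) = 3056 - 1*(-1336) = 3056 + 1336 = 4392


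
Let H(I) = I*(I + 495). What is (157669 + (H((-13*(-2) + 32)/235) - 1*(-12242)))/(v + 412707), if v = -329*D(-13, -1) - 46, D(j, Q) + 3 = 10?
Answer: 9390085189/22662020550 ≈ 0.41435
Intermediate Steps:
D(j, Q) = 7 (D(j, Q) = -3 + 10 = 7)
H(I) = I*(495 + I)
v = -2349 (v = -329*7 - 46 = -2303 - 46 = -2349)
(157669 + (H((-13*(-2) + 32)/235) - 1*(-12242)))/(v + 412707) = (157669 + (((-13*(-2) + 32)/235)*(495 + (-13*(-2) + 32)/235) - 1*(-12242)))/(-2349 + 412707) = (157669 + (((26 + 32)*(1/235))*(495 + (26 + 32)*(1/235)) + 12242))/410358 = (157669 + ((58*(1/235))*(495 + 58*(1/235)) + 12242))*(1/410358) = (157669 + (58*(495 + 58/235)/235 + 12242))*(1/410358) = (157669 + ((58/235)*(116383/235) + 12242))*(1/410358) = (157669 + (6750214/55225 + 12242))*(1/410358) = (157669 + 682814664/55225)*(1/410358) = (9390085189/55225)*(1/410358) = 9390085189/22662020550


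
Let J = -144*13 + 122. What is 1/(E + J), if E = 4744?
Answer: 1/2994 ≈ 0.00033400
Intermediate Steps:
J = -1750 (J = -1872 + 122 = -1750)
1/(E + J) = 1/(4744 - 1750) = 1/2994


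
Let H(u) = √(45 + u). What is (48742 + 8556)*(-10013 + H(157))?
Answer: -573724874 + 57298*√202 ≈ -5.7291e+8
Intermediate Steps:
(48742 + 8556)*(-10013 + H(157)) = (48742 + 8556)*(-10013 + √(45 + 157)) = 57298*(-10013 + √202) = -573724874 + 57298*√202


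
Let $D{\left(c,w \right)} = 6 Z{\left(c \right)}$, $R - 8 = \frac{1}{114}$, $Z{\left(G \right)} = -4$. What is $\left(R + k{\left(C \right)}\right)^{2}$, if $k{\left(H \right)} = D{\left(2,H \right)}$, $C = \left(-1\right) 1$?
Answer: $\frac{3323329}{12996} \approx 255.72$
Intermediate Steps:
$R = \frac{913}{114}$ ($R = 8 + \frac{1}{114} = \frac{913}{114} \approx 8.0088$)
$C = -1$
$D{\left(c,w \right)} = -24$ ($D{\left(c,w \right)} = 6 \left(-4\right) = -24$)
$k{\left(H \right)} = -24$
$\left(R + k{\left(C \right)}\right)^{2} = \left(\frac{913}{114} - 24\right)^{2} = \left(- \frac{1823}{114}\right)^{2} = \frac{3323329}{12996}$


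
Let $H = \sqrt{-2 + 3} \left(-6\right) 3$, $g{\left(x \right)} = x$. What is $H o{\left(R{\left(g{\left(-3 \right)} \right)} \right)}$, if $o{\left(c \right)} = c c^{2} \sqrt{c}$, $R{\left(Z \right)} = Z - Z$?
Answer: $0$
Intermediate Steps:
$R{\left(Z \right)} = 0$
$H = -18$ ($H = \sqrt{1} \left(-6\right) 3 = 1 \left(-6\right) 3 = \left(-6\right) 3 = -18$)
$o{\left(c \right)} = c^{\frac{7}{2}}$ ($o{\left(c \right)} = c^{3} \sqrt{c} = c^{\frac{7}{2}}$)
$H o{\left(R{\left(g{\left(-3 \right)} \right)} \right)} = - 18 \cdot 0^{\frac{7}{2}} = \left(-18\right) 0 = 0$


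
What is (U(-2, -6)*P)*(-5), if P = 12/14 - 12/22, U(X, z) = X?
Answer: 240/77 ≈ 3.1169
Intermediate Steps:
P = 24/77 (P = 12*(1/14) - 12*1/22 = 6/7 - 6/11 = 24/77 ≈ 0.31169)
(U(-2, -6)*P)*(-5) = -2*24/77*(-5) = -48/77*(-5) = 240/77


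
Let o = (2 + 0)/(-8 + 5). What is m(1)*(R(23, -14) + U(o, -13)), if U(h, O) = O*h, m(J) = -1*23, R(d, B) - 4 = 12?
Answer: -1702/3 ≈ -567.33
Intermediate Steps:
R(d, B) = 16 (R(d, B) = 4 + 12 = 16)
o = -⅔ (o = 2/(-3) = 2*(-⅓) = -⅔ ≈ -0.66667)
m(J) = -23
m(1)*(R(23, -14) + U(o, -13)) = -23*(16 - 13*(-⅔)) = -23*(16 + 26/3) = -23*74/3 = -1702/3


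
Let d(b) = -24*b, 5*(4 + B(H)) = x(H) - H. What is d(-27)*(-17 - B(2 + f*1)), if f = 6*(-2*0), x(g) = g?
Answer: -8424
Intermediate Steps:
f = 0 (f = 6*0 = 0)
B(H) = -4 (B(H) = -4 + (H - H)/5 = -4 + (⅕)*0 = -4 + 0 = -4)
d(-27)*(-17 - B(2 + f*1)) = (-24*(-27))*(-17 - 1*(-4)) = 648*(-17 + 4) = 648*(-13) = -8424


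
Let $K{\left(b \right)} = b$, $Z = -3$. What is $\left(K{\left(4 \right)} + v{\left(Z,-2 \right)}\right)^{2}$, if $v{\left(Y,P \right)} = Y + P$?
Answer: $1$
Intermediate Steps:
$v{\left(Y,P \right)} = P + Y$
$\left(K{\left(4 \right)} + v{\left(Z,-2 \right)}\right)^{2} = \left(4 - 5\right)^{2} = \left(-1\right)^{2} = 1$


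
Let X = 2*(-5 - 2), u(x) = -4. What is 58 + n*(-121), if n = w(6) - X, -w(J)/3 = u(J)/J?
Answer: -1878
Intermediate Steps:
w(J) = 12/J (w(J) = -(-12)/J = 12/J)
X = -14 (X = 2*(-7) = -14)
n = 16 (n = 12/6 - 1*(-14) = 12*(1/6) + 14 = 2 + 14 = 16)
58 + n*(-121) = 58 + 16*(-121) = 58 - 1936 = -1878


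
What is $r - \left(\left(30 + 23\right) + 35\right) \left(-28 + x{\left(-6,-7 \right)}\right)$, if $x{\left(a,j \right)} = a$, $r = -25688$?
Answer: $-22696$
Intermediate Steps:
$r - \left(\left(30 + 23\right) + 35\right) \left(-28 + x{\left(-6,-7 \right)}\right) = -25688 - \left(\left(30 + 23\right) + 35\right) \left(-28 - 6\right) = -25688 - \left(53 + 35\right) \left(-34\right) = -25688 - 88 \left(-34\right) = -25688 - -2992 = -25688 + 2992 = -22696$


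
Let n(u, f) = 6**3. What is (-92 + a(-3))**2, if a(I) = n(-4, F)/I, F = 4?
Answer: 26896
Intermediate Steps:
n(u, f) = 216
a(I) = 216/I
(-92 + a(-3))**2 = (-92 + 216/(-3))**2 = (-92 + 216*(-1/3))**2 = (-92 - 72)**2 = (-164)**2 = 26896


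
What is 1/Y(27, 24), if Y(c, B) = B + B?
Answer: 1/48 ≈ 0.020833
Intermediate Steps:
Y(c, B) = 2*B
1/Y(27, 24) = 1/(2*24) = 1/48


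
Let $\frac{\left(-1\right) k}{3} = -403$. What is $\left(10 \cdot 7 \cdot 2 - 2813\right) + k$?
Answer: $-1464$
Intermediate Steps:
$k = 1209$ ($k = \left(-3\right) \left(-403\right) = 1209$)
$\left(10 \cdot 7 \cdot 2 - 2813\right) + k = \left(10 \cdot 7 \cdot 2 - 2813\right) + 1209 = \left(70 \cdot 2 - 2813\right) + 1209 = \left(140 - 2813\right) + 1209 = -2673 + 1209 = -1464$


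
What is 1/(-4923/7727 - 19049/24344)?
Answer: -188106088/267037135 ≈ -0.70442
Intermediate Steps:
1/(-4923/7727 - 19049/24344) = 1/(-267037135/188106088) = -188106088/267037135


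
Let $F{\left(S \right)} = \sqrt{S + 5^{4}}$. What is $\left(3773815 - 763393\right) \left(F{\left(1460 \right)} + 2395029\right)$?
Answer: $7210047992238 + 3010422 \sqrt{2085} \approx 7.2102 \cdot 10^{12}$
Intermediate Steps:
$F{\left(S \right)} = \sqrt{625 + S}$ ($F{\left(S \right)} = \sqrt{S + 625} = \sqrt{625 + S}$)
$\left(3773815 - 763393\right) \left(F{\left(1460 \right)} + 2395029\right) = \left(3773815 - 763393\right) \left(\sqrt{625 + 1460} + 2395029\right) = 3010422 \left(\sqrt{2085} + 2395029\right) = 3010422 \left(2395029 + \sqrt{2085}\right) = 7210047992238 + 3010422 \sqrt{2085}$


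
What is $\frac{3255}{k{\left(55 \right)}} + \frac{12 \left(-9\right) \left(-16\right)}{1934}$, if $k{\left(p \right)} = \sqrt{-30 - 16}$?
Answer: $\frac{864}{967} - \frac{3255 i \sqrt{46}}{46} \approx 0.89349 - 479.92 i$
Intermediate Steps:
$k{\left(p \right)} = i \sqrt{46}$ ($k{\left(p \right)} = \sqrt{-46} = i \sqrt{46}$)
$\frac{3255}{k{\left(55 \right)}} + \frac{12 \left(-9\right) \left(-16\right)}{1934} = \frac{3255}{i \sqrt{46}} + \frac{12 \left(-9\right) \left(-16\right)}{1934} = 3255 \left(- \frac{i \sqrt{46}}{46}\right) + \left(-108\right) \left(-16\right) \frac{1}{1934} = - \frac{3255 i \sqrt{46}}{46} + 1728 \cdot \frac{1}{1934} = - \frac{3255 i \sqrt{46}}{46} + \frac{864}{967} = \frac{864}{967} - \frac{3255 i \sqrt{46}}{46}$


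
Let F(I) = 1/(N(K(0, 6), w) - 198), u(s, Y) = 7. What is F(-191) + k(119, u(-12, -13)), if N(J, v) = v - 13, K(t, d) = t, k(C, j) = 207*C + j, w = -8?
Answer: 5396159/219 ≈ 24640.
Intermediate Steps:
k(C, j) = j + 207*C
N(J, v) = -13 + v
F(I) = -1/219 (F(I) = 1/((-13 - 8) - 198) = 1/(-21 - 198) = 1/(-219) = -1/219)
F(-191) + k(119, u(-12, -13)) = -1/219 + (7 + 207*119) = -1/219 + (7 + 24633) = -1/219 + 24640 = 5396159/219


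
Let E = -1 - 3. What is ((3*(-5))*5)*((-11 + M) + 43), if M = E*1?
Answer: -2100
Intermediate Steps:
E = -4
M = -4 (M = -4*1 = -4)
((3*(-5))*5)*((-11 + M) + 43) = ((3*(-5))*5)*((-11 - 4) + 43) = (-15*5)*(-15 + 43) = -75*28 = -2100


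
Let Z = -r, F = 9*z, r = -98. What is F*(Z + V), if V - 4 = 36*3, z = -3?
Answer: -5670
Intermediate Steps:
F = -27 (F = 9*(-3) = -27)
Z = 98 (Z = -1*(-98) = 98)
V = 112 (V = 4 + 36*3 = 4 + 108 = 112)
F*(Z + V) = -27*(98 + 112) = -27*210 = -5670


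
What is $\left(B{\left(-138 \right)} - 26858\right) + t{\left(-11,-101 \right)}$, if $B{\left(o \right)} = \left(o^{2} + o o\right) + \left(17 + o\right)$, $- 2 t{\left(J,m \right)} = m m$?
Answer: $\frac{12017}{2} \approx 6008.5$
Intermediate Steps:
$t{\left(J,m \right)} = - \frac{m^{2}}{2}$ ($t{\left(J,m \right)} = - \frac{m m}{2} = - \frac{m^{2}}{2}$)
$B{\left(o \right)} = 17 + o + 2 o^{2}$ ($B{\left(o \right)} = \left(o^{2} + o^{2}\right) + \left(17 + o\right) = 2 o^{2} + \left(17 + o\right) = 17 + o + 2 o^{2}$)
$\left(B{\left(-138 \right)} - 26858\right) + t{\left(-11,-101 \right)} = \left(\left(17 - 138 + 2 \left(-138\right)^{2}\right) - 26858\right) - \frac{\left(-101\right)^{2}}{2} = \left(\left(17 - 138 + 2 \cdot 19044\right) - 26858\right) - \frac{10201}{2} = \left(\left(17 - 138 + 38088\right) - 26858\right) - \frac{10201}{2} = \left(37967 - 26858\right) - \frac{10201}{2} = 11109 - \frac{10201}{2} = \frac{12017}{2}$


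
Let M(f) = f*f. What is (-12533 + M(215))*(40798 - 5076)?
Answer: 1203545624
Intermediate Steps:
M(f) = f**2
(-12533 + M(215))*(40798 - 5076) = (-12533 + 215**2)*(40798 - 5076) = (-12533 + 46225)*35722 = 33692*35722 = 1203545624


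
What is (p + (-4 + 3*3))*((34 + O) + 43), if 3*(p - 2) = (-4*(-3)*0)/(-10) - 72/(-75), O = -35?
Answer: 7686/25 ≈ 307.44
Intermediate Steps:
p = 58/25 (p = 2 + ((-4*(-3)*0)/(-10) - 72/(-75))/3 = 2 + ((12*0)*(-⅒) - 72*(-1/75))/3 = 2 + (0*(-⅒) + 24/25)/3 = 2 + (0 + 24/25)/3 = 2 + (⅓)*(24/25) = 2 + 8/25 = 58/25 ≈ 2.3200)
(p + (-4 + 3*3))*((34 + O) + 43) = (58/25 + (-4 + 3*3))*((34 - 35) + 43) = (58/25 + (-4 + 9))*(-1 + 43) = (58/25 + 5)*42 = (183/25)*42 = 7686/25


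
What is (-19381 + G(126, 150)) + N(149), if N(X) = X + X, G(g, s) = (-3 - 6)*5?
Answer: -19128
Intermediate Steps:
G(g, s) = -45 (G(g, s) = -9*5 = -45)
N(X) = 2*X
(-19381 + G(126, 150)) + N(149) = (-19381 - 45) + 2*149 = -19426 + 298 = -19128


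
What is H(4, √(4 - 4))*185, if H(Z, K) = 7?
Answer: 1295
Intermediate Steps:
H(4, √(4 - 4))*185 = 7*185 = 1295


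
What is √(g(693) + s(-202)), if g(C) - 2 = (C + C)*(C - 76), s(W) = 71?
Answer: √855235 ≈ 924.79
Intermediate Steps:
g(C) = 2 + 2*C*(-76 + C) (g(C) = 2 + (C + C)*(C - 76) = 2 + (2*C)*(-76 + C) = 2 + 2*C*(-76 + C))
√(g(693) + s(-202)) = √((2 - 152*693 + 2*693²) + 71) = √((2 - 105336 + 2*480249) + 71) = √((2 - 105336 + 960498) + 71) = √(855164 + 71) = √855235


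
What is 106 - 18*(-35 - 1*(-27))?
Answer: 250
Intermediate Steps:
106 - 18*(-35 - 1*(-27)) = 106 - 18*(-35 + 27) = 106 - 18*(-8) = 106 + 144 = 250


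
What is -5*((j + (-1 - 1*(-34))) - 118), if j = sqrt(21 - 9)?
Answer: 425 - 10*sqrt(3) ≈ 407.68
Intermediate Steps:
j = 2*sqrt(3) (j = sqrt(12) = 2*sqrt(3) ≈ 3.4641)
-5*((j + (-1 - 1*(-34))) - 118) = -5*((2*sqrt(3) + (-1 - 1*(-34))) - 118) = -5*((2*sqrt(3) + (-1 + 34)) - 118) = -5*((2*sqrt(3) + 33) - 118) = -5*((33 + 2*sqrt(3)) - 118) = -5*(-85 + 2*sqrt(3)) = 425 - 10*sqrt(3)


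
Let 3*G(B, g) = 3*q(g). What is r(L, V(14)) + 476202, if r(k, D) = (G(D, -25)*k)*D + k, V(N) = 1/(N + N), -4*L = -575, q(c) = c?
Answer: 53336349/112 ≈ 4.7622e+5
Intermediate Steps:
L = 575/4 (L = -¼*(-575) = 575/4 ≈ 143.75)
V(N) = 1/(2*N)
G(B, g) = g (G(B, g) = (3*g)/3 = g)
r(k, D) = k - 25*D*k (r(k, D) = (-25*k)*D + k = -25*D*k + k = k - 25*D*k)
r(L, V(14)) + 476202 = 575*(1 - 25/(2*14))/4 + 476202 = 575*(1 - 25*1/28)/4 + 476202 = 575*(1 - 25/28)/4 + 476202 = (575/4)*(3/28) + 476202 = 1725/112 + 476202 = 53336349/112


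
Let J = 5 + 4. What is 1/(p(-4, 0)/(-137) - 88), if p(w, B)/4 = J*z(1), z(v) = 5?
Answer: -137/12236 ≈ -0.011196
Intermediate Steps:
J = 9
p(w, B) = 180 (p(w, B) = 4*(9*5) = 4*45 = 180)
1/(p(-4, 0)/(-137) - 88) = 1/(180/(-137) - 88) = 1/(180*(-1/137) - 88) = 1/(-180/137 - 88) = 1/(-12236/137) = -137/12236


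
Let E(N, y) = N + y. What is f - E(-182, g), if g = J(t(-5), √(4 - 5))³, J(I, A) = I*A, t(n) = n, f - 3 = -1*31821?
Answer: -31636 - 125*I ≈ -31636.0 - 125.0*I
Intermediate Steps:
f = -31818 (f = 3 - 1*31821 = 3 - 31821 = -31818)
J(I, A) = A*I
g = 125*I (g = (√(4 - 5)*(-5))³ = (√(-1)*(-5))³ = (I*(-5))³ = (-5*I)³ = 125*I ≈ 125.0*I)
f - E(-182, g) = -31818 - (-182 + 125*I) = -31818 + (182 - 125*I) = -31636 - 125*I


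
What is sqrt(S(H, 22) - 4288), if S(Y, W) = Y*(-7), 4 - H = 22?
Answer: I*sqrt(4162) ≈ 64.514*I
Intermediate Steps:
H = -18 (H = 4 - 1*22 = 4 - 22 = -18)
S(Y, W) = -7*Y
sqrt(S(H, 22) - 4288) = sqrt(-7*(-18) - 4288) = sqrt(126 - 4288) = sqrt(-4162) = I*sqrt(4162)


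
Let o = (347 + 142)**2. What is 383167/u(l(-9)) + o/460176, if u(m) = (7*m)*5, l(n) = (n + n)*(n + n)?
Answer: 14919657461/434866320 ≈ 34.309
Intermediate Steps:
l(n) = 4*n**2 (l(n) = (2*n)*(2*n) = 4*n**2)
u(m) = 35*m
o = 239121 (o = 489**2 = 239121)
383167/u(l(-9)) + o/460176 = 383167/((35*(4*(-9)**2))) + 239121/460176 = 383167/((35*(4*81))) + 239121*(1/460176) = 383167/((35*324)) + 79707/153392 = 383167/11340 + 79707/153392 = 14919657461/434866320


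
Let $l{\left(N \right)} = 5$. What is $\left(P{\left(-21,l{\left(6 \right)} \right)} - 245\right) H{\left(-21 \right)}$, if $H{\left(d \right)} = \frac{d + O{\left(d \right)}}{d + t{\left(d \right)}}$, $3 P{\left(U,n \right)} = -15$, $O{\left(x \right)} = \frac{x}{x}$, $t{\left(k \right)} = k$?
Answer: $- \frac{2500}{21} \approx -119.05$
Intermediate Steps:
$O{\left(x \right)} = 1$
$P{\left(U,n \right)} = -5$ ($P{\left(U,n \right)} = \frac{1}{3} \left(-15\right) = -5$)
$H{\left(d \right)} = \frac{1 + d}{2 d}$ ($H{\left(d \right)} = \frac{d + 1}{d + d} = \frac{1 + d}{2 d}$)
$\left(P{\left(-21,l{\left(6 \right)} \right)} - 245\right) H{\left(-21 \right)} = \left(-5 - 245\right) \frac{1 - 21}{2 \left(-21\right)} = - 250 \cdot \frac{1}{2} \left(- \frac{1}{21}\right) \left(-20\right) = \left(-250\right) \frac{10}{21} = - \frac{2500}{21}$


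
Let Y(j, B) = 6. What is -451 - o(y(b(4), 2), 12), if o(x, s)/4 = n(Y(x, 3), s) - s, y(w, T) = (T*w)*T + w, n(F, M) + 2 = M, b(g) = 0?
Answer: -443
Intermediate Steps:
n(F, M) = -2 + M
y(w, T) = w + w*T**2 (y(w, T) = w*T**2 + w = w + w*T**2)
o(x, s) = -8 (o(x, s) = 4*((-2 + s) - s) = 4*(-2) = -8)
-451 - o(y(b(4), 2), 12) = -451 - 1*(-8) = -451 + 8 = -443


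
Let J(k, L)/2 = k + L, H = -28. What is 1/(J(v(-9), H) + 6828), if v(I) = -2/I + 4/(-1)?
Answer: 9/60880 ≈ 0.00014783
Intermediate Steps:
v(I) = -4 - 2/I (v(I) = -2/I + 4*(-1) = -2/I - 4 = -4 - 2/I)
J(k, L) = 2*L + 2*k (J(k, L) = 2*(k + L) = 2*(L + k) = 2*L + 2*k)
1/(J(v(-9), H) + 6828) = 1/((2*(-28) + 2*(-4 - 2/(-9))) + 6828) = 1/((-56 + 2*(-4 - 2*(-⅑))) + 6828) = 1/((-56 + 2*(-4 + 2/9)) + 6828) = 1/((-56 + 2*(-34/9)) + 6828) = 1/((-56 - 68/9) + 6828) = 1/(-572/9 + 6828) = 1/(60880/9) = 9/60880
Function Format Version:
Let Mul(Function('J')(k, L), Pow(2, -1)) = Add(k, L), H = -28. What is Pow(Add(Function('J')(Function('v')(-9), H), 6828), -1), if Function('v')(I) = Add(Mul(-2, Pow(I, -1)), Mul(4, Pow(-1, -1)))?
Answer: Rational(9, 60880) ≈ 0.00014783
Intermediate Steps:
Function('v')(I) = Add(-4, Mul(-2, Pow(I, -1))) (Function('v')(I) = Add(Mul(-2, Pow(I, -1)), Mul(4, -1)) = Add(Mul(-2, Pow(I, -1)), -4) = Add(-4, Mul(-2, Pow(I, -1))))
Function('J')(k, L) = Add(Mul(2, L), Mul(2, k)) (Function('J')(k, L) = Mul(2, Add(k, L)) = Mul(2, Add(L, k)) = Add(Mul(2, L), Mul(2, k)))
Pow(Add(Function('J')(Function('v')(-9), H), 6828), -1) = Pow(Add(Add(Mul(2, -28), Mul(2, Add(-4, Mul(-2, Pow(-9, -1))))), 6828), -1) = Pow(Add(Add(-56, Mul(2, Add(-4, Mul(-2, Rational(-1, 9))))), 6828), -1) = Pow(Add(Add(-56, Mul(2, Add(-4, Rational(2, 9)))), 6828), -1) = Pow(Add(Add(-56, Mul(2, Rational(-34, 9))), 6828), -1) = Pow(Add(Add(-56, Rational(-68, 9)), 6828), -1) = Pow(Add(Rational(-572, 9), 6828), -1) = Pow(Rational(60880, 9), -1) = Rational(9, 60880)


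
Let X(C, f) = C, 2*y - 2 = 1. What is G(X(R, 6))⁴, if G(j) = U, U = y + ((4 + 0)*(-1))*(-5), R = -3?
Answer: 3418801/16 ≈ 2.1368e+5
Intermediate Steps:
y = 3/2 (y = 1 + (½)*1 = 1 + ½ = 3/2 ≈ 1.5000)
U = 43/2 (U = 3/2 + ((4 + 0)*(-1))*(-5) = 3/2 + (4*(-1))*(-5) = 3/2 - 4*(-5) = 3/2 + 20 = 43/2 ≈ 21.500)
G(j) = 43/2
G(X(R, 6))⁴ = (43/2)⁴ = 3418801/16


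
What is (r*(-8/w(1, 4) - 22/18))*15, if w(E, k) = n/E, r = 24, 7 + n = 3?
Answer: 280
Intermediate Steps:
n = -4 (n = -7 + 3 = -4)
w(E, k) = -4/E
(r*(-8/w(1, 4) - 22/18))*15 = (24*(-8/((-4/1)) - 22/18))*15 = (24*(-8/((-4*1)) - 22*1/18))*15 = (24*(-8/(-4) - 11/9))*15 = (24*(-8*(-1/4) - 11/9))*15 = (24*(2 - 11/9))*15 = (24*(7/9))*15 = (56/3)*15 = 280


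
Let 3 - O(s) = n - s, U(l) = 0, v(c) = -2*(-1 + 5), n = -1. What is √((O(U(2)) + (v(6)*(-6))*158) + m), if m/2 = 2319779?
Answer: √4647146 ≈ 2155.7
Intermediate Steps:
v(c) = -8 (v(c) = -2*4 = -8)
m = 4639558 (m = 2*2319779 = 4639558)
O(s) = 4 + s (O(s) = 3 - (-1 - s) = 3 + (1 + s) = 4 + s)
√((O(U(2)) + (v(6)*(-6))*158) + m) = √(((4 + 0) - 8*(-6)*158) + 4639558) = √((4 + 48*158) + 4639558) = √((4 + 7584) + 4639558) = √(7588 + 4639558) = √4647146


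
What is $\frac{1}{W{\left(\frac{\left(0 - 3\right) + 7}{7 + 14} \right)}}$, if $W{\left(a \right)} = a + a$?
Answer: $\frac{21}{8} \approx 2.625$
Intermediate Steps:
$W{\left(a \right)} = 2 a$
$\frac{1}{W{\left(\frac{\left(0 - 3\right) + 7}{7 + 14} \right)}} = \frac{1}{2 \frac{\left(0 - 3\right) + 7}{7 + 14}} = \frac{1}{2 \frac{-3 + 7}{21}} = \frac{1}{2 \cdot 4 \cdot \frac{1}{21}} = \frac{1}{2 \cdot \frac{4}{21}} = \frac{1}{\frac{8}{21}} = \frac{21}{8}$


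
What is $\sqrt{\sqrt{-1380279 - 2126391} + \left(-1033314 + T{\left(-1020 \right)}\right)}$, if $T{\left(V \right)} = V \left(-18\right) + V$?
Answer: $\sqrt{-1015974 + 3 i \sqrt{389630}} \approx 0.929 + 1008.0 i$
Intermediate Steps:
$T{\left(V \right)} = - 17 V$ ($T{\left(V \right)} = - 18 V + V = - 17 V$)
$\sqrt{\sqrt{-1380279 - 2126391} + \left(-1033314 + T{\left(-1020 \right)}\right)} = \sqrt{\sqrt{-1380279 - 2126391} - 1015974} = \sqrt{\sqrt{-3506670} + \left(-1033314 + 17340\right)} = \sqrt{3 i \sqrt{389630} - 1015974} = \sqrt{-1015974 + 3 i \sqrt{389630}}$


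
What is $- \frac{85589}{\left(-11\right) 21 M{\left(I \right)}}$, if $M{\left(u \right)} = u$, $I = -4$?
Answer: $- \frac{12227}{132} \approx -92.629$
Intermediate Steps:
$- \frac{85589}{\left(-11\right) 21 M{\left(I \right)}} = - \frac{85589}{\left(-11\right) 21 \left(-4\right)} = - \frac{85589}{\left(-231\right) \left(-4\right)} = - \frac{85589}{924} = \left(-85589\right) \frac{1}{924} = - \frac{12227}{132}$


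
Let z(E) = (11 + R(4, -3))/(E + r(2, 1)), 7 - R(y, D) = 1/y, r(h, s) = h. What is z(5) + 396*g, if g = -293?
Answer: -3248713/28 ≈ -1.1603e+5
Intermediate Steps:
R(y, D) = 7 - 1/y
z(E) = 71/(4*(2 + E)) (z(E) = (11 + (7 - 1/4))/(E + 2) = (11 + (7 - 1*¼))/(2 + E) = (11 + (7 - ¼))/(2 + E) = (11 + 27/4)/(2 + E) = 71/(4*(2 + E)))
z(5) + 396*g = 71/(4*(2 + 5)) + 396*(-293) = (71/4)/7 - 116028 = (71/4)*(⅐) - 116028 = 71/28 - 116028 = -3248713/28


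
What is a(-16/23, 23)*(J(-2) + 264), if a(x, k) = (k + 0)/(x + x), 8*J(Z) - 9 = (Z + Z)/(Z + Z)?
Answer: -561269/128 ≈ -4384.9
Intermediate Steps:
J(Z) = 5/4 (J(Z) = 9/8 + ((Z + Z)/(Z + Z))/8 = 9/8 + ((2*Z)/((2*Z)))/8 = 9/8 + ((2*Z)*(1/(2*Z)))/8 = 9/8 + (1/8)*1 = 9/8 + 1/8 = 5/4)
a(x, k) = k/(2*x) (a(x, k) = k/((2*x)) = k*(1/(2*x)) = k/(2*x))
a(-16/23, 23)*(J(-2) + 264) = ((1/2)*23/(-16/23))*(5/4 + 264) = ((1/2)*23/(-16*1/23))*(1061/4) = ((1/2)*23/(-16/23))*(1061/4) = ((1/2)*23*(-23/16))*(1061/4) = -529/32*1061/4 = -561269/128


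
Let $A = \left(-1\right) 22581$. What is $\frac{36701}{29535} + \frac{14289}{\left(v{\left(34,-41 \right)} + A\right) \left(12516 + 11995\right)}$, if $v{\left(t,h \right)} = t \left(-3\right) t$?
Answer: $\frac{7810896930908}{6285904898955} \approx 1.2426$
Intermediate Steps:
$A = -22581$
$v{\left(t,h \right)} = - 3 t^{2}$ ($v{\left(t,h \right)} = - 3 t t = - 3 t^{2}$)
$\frac{36701}{29535} + \frac{14289}{\left(v{\left(34,-41 \right)} + A\right) \left(12516 + 11995\right)} = \frac{36701}{29535} + \frac{14289}{\left(- 3 \cdot 34^{2} - 22581\right) \left(12516 + 11995\right)} = 36701 \cdot \frac{1}{29535} + \frac{14289}{\left(\left(-3\right) 1156 - 22581\right) 24511} = \frac{36701}{29535} + \frac{14289}{\left(-3468 - 22581\right) 24511} = \frac{36701}{29535} + \frac{14289}{\left(-26049\right) 24511} = \frac{36701}{29535} + \frac{14289}{-638487039} = \frac{36701}{29535} + 14289 \left(- \frac{1}{638487039}\right) = \frac{36701}{29535} - \frac{4763}{212829013} = \frac{7810896930908}{6285904898955}$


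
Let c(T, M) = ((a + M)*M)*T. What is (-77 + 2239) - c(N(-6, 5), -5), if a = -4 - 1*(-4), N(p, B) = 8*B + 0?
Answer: 1162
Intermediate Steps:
N(p, B) = 8*B
a = 0 (a = -4 + 4 = 0)
c(T, M) = T*M² (c(T, M) = ((0 + M)*M)*T = (M*M)*T = M²*T = T*M²)
(-77 + 2239) - c(N(-6, 5), -5) = (-77 + 2239) - 8*5*(-5)² = 2162 - 40*25 = 2162 - 1*1000 = 2162 - 1000 = 1162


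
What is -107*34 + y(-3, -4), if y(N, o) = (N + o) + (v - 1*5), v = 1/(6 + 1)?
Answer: -25549/7 ≈ -3649.9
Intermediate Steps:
v = 1/7 ≈ 0.14286
y(N, o) = -34/7 + N + o (y(N, o) = (N + o) + (1/7 - 1*5) = (N + o) + (1/7 - 5) = (N + o) - 34/7 = -34/7 + N + o)
-107*34 + y(-3, -4) = -107*34 + (-34/7 - 3 - 4) = -3638 - 83/7 = -25549/7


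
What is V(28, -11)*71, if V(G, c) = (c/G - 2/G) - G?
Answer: -56587/28 ≈ -2021.0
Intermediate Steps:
V(G, c) = -G - 2/G + c/G (V(G, c) = (-2/G + c/G) - G = -G - 2/G + c/G)
V(28, -11)*71 = ((-2 - 11 - 1*28²)/28)*71 = ((-2 - 11 - 1*784)/28)*71 = ((-2 - 11 - 784)/28)*71 = ((1/28)*(-797))*71 = -797/28*71 = -56587/28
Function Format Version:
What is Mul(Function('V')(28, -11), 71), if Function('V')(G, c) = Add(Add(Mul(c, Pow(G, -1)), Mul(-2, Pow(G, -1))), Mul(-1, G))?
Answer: Rational(-56587, 28) ≈ -2021.0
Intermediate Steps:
Function('V')(G, c) = Add(Mul(-1, G), Mul(-2, Pow(G, -1)), Mul(c, Pow(G, -1))) (Function('V')(G, c) = Add(Add(Mul(-2, Pow(G, -1)), Mul(c, Pow(G, -1))), Mul(-1, G)) = Add(Mul(-1, G), Mul(-2, Pow(G, -1)), Mul(c, Pow(G, -1))))
Mul(Function('V')(28, -11), 71) = Mul(Mul(Pow(28, -1), Add(-2, -11, Mul(-1, Pow(28, 2)))), 71) = Mul(Mul(Rational(1, 28), Add(-2, -11, Mul(-1, 784))), 71) = Mul(Mul(Rational(1, 28), Add(-2, -11, -784)), 71) = Mul(Mul(Rational(1, 28), -797), 71) = Mul(Rational(-797, 28), 71) = Rational(-56587, 28)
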